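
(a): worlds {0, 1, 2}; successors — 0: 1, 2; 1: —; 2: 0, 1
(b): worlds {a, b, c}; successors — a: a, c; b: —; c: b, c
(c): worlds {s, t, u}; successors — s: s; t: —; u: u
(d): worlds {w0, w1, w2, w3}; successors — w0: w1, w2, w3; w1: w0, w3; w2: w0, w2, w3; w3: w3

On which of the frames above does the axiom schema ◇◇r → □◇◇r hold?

(c)

Frame correspondent (Sahlqvist): ∀x ∀y ∀z ((xR²y ∧ xRz) → ∃w (y = w ∧ zR²w)) — i.e. a generalized confluence (Geach) condition.
(a): fails — 0R²0, 0R1 but no w with 0=w and 1R²w.
(b): fails — aR²a, aRc but no w with a=w and cR²w.
(c): condition met.
(d): fails — w0R²w0, w0Rw1 but no w with w0=w and w1R²w.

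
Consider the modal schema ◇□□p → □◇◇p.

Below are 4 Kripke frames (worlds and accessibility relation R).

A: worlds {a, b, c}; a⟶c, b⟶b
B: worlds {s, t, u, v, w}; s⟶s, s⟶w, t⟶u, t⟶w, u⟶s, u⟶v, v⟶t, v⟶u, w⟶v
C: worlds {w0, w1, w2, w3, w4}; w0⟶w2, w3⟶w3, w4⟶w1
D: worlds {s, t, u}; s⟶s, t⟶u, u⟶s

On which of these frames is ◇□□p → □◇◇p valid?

The schema corresponds to a generalized confluence (Geach) condition: ∀x ∀y ∀z ((xRy ∧ xRz) → ∃w (yR²w ∧ zR²w)).
A: fails — aRc, aRc but no w with cR²w and cR²w.
B: fails — sRs, sRw but no w* with sR²w* and wR²w*.
C: fails — w0Rw2, w0Rw2 but no w with w2R²w and w2R²w.
D: satisfies the condition.
Valid on: D.

D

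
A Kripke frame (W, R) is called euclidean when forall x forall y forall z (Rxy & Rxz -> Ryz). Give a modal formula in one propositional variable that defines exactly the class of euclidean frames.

◇ψ → □◇ψ

A defining formula is ◇ψ → □◇ψ (the 5 axiom).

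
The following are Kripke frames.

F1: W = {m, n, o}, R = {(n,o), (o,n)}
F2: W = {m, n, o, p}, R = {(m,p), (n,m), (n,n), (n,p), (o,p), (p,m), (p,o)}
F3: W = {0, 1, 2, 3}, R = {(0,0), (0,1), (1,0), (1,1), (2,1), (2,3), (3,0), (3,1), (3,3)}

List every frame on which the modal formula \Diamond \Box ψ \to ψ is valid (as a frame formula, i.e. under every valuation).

This is the axiom for symmetry; its first-order frame correspondent is \forall x \forall y (Rxy \to Ryx).
F1: condition met.
F2: fails — Rnm but not Rmn.
F3: fails — R31 but not R13.

F1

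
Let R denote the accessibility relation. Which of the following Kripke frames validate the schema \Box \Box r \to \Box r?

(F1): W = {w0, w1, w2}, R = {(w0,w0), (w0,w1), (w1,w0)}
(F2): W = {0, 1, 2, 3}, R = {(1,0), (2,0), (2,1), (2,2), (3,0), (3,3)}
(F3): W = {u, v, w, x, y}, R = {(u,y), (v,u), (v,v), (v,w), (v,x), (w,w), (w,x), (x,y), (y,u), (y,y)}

Frame correspondent (Sahlqvist): \forall x \forall y (Rxy \to \exists z (Rxz \wedge Rzy)) — i.e. density.
(F1): holds.
(F2): fails — R10 but no z with R1z and Rz0.
(F3): holds.

(F1), (F3)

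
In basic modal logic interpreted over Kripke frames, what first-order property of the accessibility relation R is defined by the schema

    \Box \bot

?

□⊥ is valid iff no world has any successor (otherwise □⊥ fails at any world with one).

emptiness of R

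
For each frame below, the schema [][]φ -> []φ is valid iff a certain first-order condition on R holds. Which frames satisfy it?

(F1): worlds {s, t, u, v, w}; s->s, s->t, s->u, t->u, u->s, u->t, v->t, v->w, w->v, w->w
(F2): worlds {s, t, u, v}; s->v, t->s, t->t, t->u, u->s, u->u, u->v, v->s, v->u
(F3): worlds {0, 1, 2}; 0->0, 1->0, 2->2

(F3)

Frame correspondent (Sahlqvist): forall x forall y (Rxy -> exists z (Rxz & Rzy)) — i.e. density.
(F1): fails — Rvt but no z with Rvz and Rzt.
(F2): fails — Rsv but no z with Rsz and Rzv.
(F3): ✓.
Valid on: (F3).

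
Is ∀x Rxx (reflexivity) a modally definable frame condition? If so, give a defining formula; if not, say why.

Yes: it is reflexivity, defined by the T schema □p → p.
Suppose □p→p is valid. At any x set V(p)={w : Rxw}. Then □p holds at x, so p holds at x, i.e. Rxx.

Yes, by □p → p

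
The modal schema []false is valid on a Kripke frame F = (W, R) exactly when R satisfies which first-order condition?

This schema is the Ver axiom.
It corresponds to emptiness of R: forall x forall y ~Rxy.

emptiness of R: forall x forall y ~Rxy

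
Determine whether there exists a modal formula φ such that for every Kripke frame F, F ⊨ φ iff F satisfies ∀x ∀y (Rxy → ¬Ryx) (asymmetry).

Any modally definable frame class is closed under surjective bounded morphisms.
The 4-cycle (worlds a,b,c,d with a→b→c→d→a) is asymmetric. Mapping every world to a single reflexive point • is a surjective bounded morphism, and the reflexive point is not asymmetric (R•• but asymmetry requires ¬R••).
So the class is not modally definable.

Not modally definable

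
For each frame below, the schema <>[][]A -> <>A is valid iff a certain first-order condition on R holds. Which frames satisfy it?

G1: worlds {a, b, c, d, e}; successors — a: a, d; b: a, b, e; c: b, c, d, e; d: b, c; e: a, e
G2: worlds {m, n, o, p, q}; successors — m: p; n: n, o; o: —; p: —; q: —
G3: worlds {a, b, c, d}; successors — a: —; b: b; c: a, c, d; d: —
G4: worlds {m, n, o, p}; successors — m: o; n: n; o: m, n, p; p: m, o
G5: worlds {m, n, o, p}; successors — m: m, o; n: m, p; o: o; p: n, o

Frame correspondent (Sahlqvist): forall x forall y (xRy -> exists w (y R^2 w & xRw)) — i.e. a generalized confluence (Geach) condition.
G1: condition met.
G2: fails — mRp but no w with pR²w and mRw.
G3: fails — cRa but no w with aR²w and cRw.
G4: condition met.
G5: condition met.
Valid on: G1, G4, G5.

G1, G4, G5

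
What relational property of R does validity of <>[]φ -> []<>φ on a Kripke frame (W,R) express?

This schema is the .2 axiom.
Its frame correspondent is convergence — forall x forall y forall z (Rxy & Rxz -> exists w (Ryw & Rzw)).

Convergence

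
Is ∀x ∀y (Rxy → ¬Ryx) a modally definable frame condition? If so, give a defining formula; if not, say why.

Any modally definable frame class is closed under surjective bounded morphisms.
The 4-cycle (worlds a,b,c,d with a→b→c→d→a) is asymmetric. Mapping every world to a single reflexive point • is a surjective bounded morphism, and the reflexive point is not asymmetric (R•• but asymmetry requires ¬R••).
Hence asymmetry is not modally definable.

Not modally definable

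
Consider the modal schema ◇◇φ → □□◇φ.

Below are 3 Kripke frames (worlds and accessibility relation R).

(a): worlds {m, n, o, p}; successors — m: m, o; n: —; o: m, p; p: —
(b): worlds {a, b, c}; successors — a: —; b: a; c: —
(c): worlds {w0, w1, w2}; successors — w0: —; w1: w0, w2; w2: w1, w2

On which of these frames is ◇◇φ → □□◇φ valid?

This is the axiom for a generalized confluence (Geach) condition; its first-order frame correspondent is ∀x ∀y ∀z ((xR²y ∧ xR²z) → ∃w (y = w ∧ zRw)).
(a): fails — mR²m, mR²p but no w with m=w and pRw.
(b): ✓.
(c): fails — w1R²w1, w1R²w1 but no w with w1=w and w1Rw.
Valid on: (b).

(b)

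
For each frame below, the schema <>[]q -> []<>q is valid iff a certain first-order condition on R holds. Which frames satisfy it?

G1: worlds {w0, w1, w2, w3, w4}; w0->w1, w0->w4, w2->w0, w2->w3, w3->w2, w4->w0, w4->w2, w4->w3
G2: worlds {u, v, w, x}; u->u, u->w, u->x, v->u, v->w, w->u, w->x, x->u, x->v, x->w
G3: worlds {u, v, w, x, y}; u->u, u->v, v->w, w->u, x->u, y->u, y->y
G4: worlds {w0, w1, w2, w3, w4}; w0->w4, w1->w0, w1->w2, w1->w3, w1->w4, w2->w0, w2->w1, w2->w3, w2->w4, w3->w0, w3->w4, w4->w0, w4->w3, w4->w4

This is the axiom for convergence; its first-order frame correspondent is forall x forall y forall z (Rxy & Rxz -> exists w (Ryw & Rzw)).
G1: fails — Rw0w4 and Rw0w1 but w4 and w1 have no common successor.
G2: satisfies the condition.
G3: fails — Ruv and Ruu but v and u have no common successor.
G4: satisfies the condition.
Valid on: G2, G4.

G2, G4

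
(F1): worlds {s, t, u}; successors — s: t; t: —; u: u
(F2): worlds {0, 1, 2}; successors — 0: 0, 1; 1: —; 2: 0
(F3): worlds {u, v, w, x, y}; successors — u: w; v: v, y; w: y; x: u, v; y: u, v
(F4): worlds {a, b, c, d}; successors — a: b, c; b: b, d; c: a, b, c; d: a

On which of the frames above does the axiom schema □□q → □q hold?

(F2)

The schema corresponds to density: ∀x ∀y (Rxy → ∃z (Rxz ∧ Rzy)).
(F1): fails — Rst but no z with Rsz and Rzt.
(F2): satisfies the condition.
(F3): fails — Ruw but no z with Ruz and Rzw.
(F4): fails — Rda but no z with Rdz and Rza.
Valid on: (F2).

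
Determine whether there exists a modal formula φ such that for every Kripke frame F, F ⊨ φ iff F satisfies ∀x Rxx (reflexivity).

The condition is reflexivity. A defining modal formula is □r → r.

Definable; □r → r defines it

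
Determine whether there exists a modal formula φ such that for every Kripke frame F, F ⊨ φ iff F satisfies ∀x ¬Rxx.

If a class were modally definable it would be closed under surjective bounded morphisms (Goldblatt–Thomason).
The 4-cycle (worlds w0,w1,w2,w3 with w0→w1→w2→w3→w0) is irreflexive, and the map sending every world to a single reflexive point • is a surjective bounded morphism (forth: every edge maps to (•,•); back: every world has a successor). So any modal formula valid on the 4-cycle is also valid on the reflexive point, which is not irreflexive.
Hence irreflexivity is not modally definable.

No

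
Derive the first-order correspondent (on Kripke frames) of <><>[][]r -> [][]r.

This is a Sahlqvist (Geach-type) schema ◇^2□^2r → □^2◇^0r.
First-order correspondent: forall x forall y forall z ((x R^2 y & x R^2 z) -> exists w (y R^2 w & z = w)).

forall x forall y forall z ((x R^2 y & x R^2 z) -> exists w (y R^2 w & z = w))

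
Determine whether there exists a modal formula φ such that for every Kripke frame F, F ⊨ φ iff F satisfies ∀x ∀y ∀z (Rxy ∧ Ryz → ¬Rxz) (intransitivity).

No — not modally definable

Any modally definable frame class is closed under surjective bounded morphisms.
The 7-cycle (worlds a,b,c,d,e,f,g with a→b→c→d→e→f→g→a) is intransitive. Mapping every world to a single reflexive point • is a surjective bounded morphism; the reflexive point is not intransitive (R••∧R•• but R••).
So the class is not modally definable.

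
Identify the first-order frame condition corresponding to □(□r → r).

shift-reflexivity: ∀x ∀y (Rxy → Ryy)

Suppose □(□r→r) is valid. Take Rxy and set V(r)={w : Ryw}. Then at y, □r holds; since □(□r→r) at x, □r→r at y, so r at y, i.e. Ryy.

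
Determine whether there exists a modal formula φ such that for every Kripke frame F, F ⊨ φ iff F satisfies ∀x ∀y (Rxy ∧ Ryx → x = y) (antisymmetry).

Not definable by any modal formula

If a class were modally definable it would be closed under surjective bounded morphisms (Goldblatt–Thomason).
The 6-cycle (worlds a,b,c,d,e,f with a→b→c→d→e→f→a) is antisymmetric. Sending even-indexed worlds to a and odd-indexed worlds to b is a surjective bounded morphism onto the two-world frame with a↔b, which is not antisymmetric.
So no modal formula (or set of formulas) defines exactly the antisymmetric frames.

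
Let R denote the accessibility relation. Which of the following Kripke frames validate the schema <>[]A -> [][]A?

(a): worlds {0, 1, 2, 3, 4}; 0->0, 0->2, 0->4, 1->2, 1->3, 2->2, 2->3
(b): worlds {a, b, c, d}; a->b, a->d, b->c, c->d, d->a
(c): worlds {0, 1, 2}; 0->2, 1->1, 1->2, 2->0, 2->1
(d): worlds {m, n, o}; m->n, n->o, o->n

Frame correspondent (Sahlqvist): forall x forall y forall z ((xRy & x R^2 z) -> exists w (yRw & z = w)) — i.e. a generalized confluence (Geach) condition.
(a): fails — 0R0, 0R²3 but no w with 0Rw and 3=w.
(b): fails — aRb, aR²a but no w with bRw and a=w.
(c): fails — 1R1, 1R²0 but no w with 1Rw and 0=w.
(d): ✓.
Valid on: (d).

(d)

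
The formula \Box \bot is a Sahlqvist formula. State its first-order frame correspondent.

This schema is the Ver axiom.
Its frame correspondent is emptiness of R — \forall x \forall y \neg Rxy.

emptiness of R: \forall x \forall y \neg Rxy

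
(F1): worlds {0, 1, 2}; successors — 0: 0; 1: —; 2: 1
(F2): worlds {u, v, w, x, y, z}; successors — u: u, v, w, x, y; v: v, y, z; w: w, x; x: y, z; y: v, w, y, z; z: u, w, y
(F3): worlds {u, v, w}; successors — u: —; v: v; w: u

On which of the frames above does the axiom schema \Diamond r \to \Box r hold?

The schema corresponds to partial functionality: \forall x \forall y \forall z (Rxy \wedge Rxz \to y = z).
(F1): satisfies the condition.
(F2): fails — u sees both u and v.
(F3): satisfies the condition.

(F1), (F3)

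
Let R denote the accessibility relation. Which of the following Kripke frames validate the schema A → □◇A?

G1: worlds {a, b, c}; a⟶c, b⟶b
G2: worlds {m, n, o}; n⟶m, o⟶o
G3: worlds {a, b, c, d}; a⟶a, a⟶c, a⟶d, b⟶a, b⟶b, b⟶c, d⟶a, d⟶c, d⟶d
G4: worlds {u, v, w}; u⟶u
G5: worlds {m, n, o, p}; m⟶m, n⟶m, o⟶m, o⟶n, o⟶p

Frame correspondent (Sahlqvist): ∀x ∀y (Rxy → Ryx) — i.e. symmetry.
G1: fails — Rac but not Rca.
G2: fails — Rnm but not Rmn.
G3: fails — Rbc but not Rcb.
G4: ✓.
G5: fails — Rom but not Rmo.

G4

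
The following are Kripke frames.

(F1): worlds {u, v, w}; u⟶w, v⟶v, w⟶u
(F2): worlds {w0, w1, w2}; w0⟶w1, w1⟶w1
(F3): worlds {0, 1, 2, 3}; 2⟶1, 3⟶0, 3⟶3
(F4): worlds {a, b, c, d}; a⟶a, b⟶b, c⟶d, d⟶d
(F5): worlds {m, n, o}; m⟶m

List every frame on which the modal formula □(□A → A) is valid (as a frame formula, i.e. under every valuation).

(F2), (F4), (F5)

This is the axiom for shift-reflexivity; its first-order frame correspondent is ∀x ∀y (Rxy → Ryy).
(F1): fails — Rwu but not Ruu.
(F2): satisfies the condition.
(F3): fails — R21 but not R11.
(F4): satisfies the condition.
(F5): satisfies the condition.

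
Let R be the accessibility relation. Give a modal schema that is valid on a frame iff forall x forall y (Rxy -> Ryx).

This is symmetry; the standard corresponding axiom is B: s → □◇s.
Suppose s→□◇s is valid. Take Rxy and set V(s)={x}. Then s at x, so □◇s at x, so ◇s at y, so some z with Ryz has s; z=x, i.e. Ryx.

s → □◇s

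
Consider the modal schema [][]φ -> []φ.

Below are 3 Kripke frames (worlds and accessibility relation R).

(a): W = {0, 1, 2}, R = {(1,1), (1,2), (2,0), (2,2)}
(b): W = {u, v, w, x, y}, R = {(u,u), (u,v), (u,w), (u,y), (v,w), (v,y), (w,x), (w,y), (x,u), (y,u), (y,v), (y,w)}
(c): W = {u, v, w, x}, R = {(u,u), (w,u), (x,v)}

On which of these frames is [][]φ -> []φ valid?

Frame correspondent (Sahlqvist): forall x forall y (Rxy -> exists z (Rxz & Rzy)) — i.e. density.
(a): ✓.
(b): fails — Rwx but no z with Rwz and Rzx.
(c): fails — Rxv but no z with Rxz and Rzv.

(a)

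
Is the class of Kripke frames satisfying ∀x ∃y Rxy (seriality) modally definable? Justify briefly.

Yes, by □p → ◇p

The condition is seriality. A defining modal formula is □p → ◇p.
Suppose □p→◇p is valid. At any x set V(p)=W. Then □p at x, so ◇p at x, so x has a successor.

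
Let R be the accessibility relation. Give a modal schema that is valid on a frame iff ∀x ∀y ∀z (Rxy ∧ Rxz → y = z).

A defining formula is ◇r → □r (the CD axiom).
Suppose ◇r→□r is valid. Take Rxy, Rxz and set V(r)={y}. Then ◇r at x, so □r at x, so r at z, i.e. z=y.

◇r → □r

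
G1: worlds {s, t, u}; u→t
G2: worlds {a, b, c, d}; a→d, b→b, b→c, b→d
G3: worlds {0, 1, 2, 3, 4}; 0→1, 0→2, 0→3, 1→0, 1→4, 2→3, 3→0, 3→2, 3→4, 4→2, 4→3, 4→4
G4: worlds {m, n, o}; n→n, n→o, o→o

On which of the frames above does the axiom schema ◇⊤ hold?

The schema corresponds to seriality: ∀x ∃y Rxy.
G1: fails — world s has no successor.
G2: fails — world c has no successor.
G3: condition met.
G4: fails — world m has no successor.
Valid on: G3.

G3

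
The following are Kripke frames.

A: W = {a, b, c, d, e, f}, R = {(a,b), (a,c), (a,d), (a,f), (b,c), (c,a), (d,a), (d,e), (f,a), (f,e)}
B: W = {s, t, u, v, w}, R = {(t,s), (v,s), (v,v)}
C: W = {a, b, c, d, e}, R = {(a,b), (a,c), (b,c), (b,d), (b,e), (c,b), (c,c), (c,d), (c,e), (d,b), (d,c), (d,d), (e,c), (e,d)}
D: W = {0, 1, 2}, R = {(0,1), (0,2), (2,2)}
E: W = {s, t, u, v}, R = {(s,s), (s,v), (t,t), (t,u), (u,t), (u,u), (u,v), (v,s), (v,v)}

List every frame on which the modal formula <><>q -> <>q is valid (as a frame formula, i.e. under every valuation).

B, D

The schema corresponds to transitivity: forall x forall y forall z (Rxy & Ryz -> Rxz).
A: fails — Rbc and Rca but not Rba.
B: ✓.
C: fails — Rbc and Rcb but not Rbb.
D: ✓.
E: fails — Ruv and Rvs but not Rus.
Valid on: B, D.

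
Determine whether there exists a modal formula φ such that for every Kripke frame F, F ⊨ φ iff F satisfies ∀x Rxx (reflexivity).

Yes: it is reflexivity, defined by the T schema □q → q.
Suppose □q→q is valid. At any x set V(q)={w : Rxw}. Then □q holds at x, so q holds at x, i.e. Rxx.

Yes, by □q → q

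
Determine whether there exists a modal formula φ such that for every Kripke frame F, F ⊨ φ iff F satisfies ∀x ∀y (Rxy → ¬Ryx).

Modal frame validity is preserved under surjective bounded morphisms.
The 4-cycle (worlds s,t,u,v with s→t→u→v→s) is asymmetric. Mapping every world to a single reflexive point • is a surjective bounded morphism, and the reflexive point is not asymmetric (R•• but asymmetry requires ¬R••).
So the class is not modally definable.

Not definable by any modal formula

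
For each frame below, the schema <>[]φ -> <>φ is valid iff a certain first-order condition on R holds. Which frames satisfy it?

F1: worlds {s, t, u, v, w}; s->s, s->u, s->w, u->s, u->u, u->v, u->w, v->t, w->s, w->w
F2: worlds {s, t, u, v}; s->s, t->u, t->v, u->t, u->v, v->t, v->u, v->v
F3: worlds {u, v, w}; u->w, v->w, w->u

F2

The schema corresponds to a generalized confluence (Geach) condition: forall x forall y (xRy -> exists w (yRw & xRw)).
F1: fails — uRv but no w* with vRw* and uRw*.
F2: ✓.
F3: fails — uRw but no t with wRt and uRt.
Valid on: F2.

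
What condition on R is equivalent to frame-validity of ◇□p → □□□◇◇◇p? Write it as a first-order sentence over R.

This is a Sahlqvist (Geach-type) schema ◇^1□^1p → □^3◇^3p.
Minimal-valuation argument: fix x; take any y with xR^1y and any z with xR^3z. Set V(p) to the set of worlds R-reachable from y in exactly 1 step. Then □^1p holds at y, so the antecedent holds at x; validity forces ◇^3p at z, giving a w with zR^3w and yR^1w.
First-order correspondent: ∀x ∀y ∀z ((xRy ∧ xR³z) → ∃w (yRw ∧ zR³w)).

∀x ∀y ∀z ((xRy ∧ xR³z) → ∃w (yRw ∧ zR³w))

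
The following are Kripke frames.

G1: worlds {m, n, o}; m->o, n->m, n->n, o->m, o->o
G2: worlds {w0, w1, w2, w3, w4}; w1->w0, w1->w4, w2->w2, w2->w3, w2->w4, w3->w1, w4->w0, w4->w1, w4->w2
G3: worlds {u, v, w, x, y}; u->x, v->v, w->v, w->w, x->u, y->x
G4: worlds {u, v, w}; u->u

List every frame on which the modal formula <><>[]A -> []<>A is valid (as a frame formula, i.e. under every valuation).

G4

This is the axiom for a generalized confluence (Geach) condition; its first-order frame correspondent is forall x forall y forall z ((x R^2 y & xRz) -> exists w (yRw & zRw)).
G1: fails — nR²m, nRn but no w with mRw and nRw.
G2: fails — w1R²w0, w1Rw0 but no w with w0Rw and w0Rw.
G3: fails — uR²u, uRx but no t with uRt and xRt.
G4: satisfies the condition.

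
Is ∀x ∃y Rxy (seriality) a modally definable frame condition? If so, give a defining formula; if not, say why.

This is a Sahlqvist condition; the D axiom □p → ◇p defines it.
Suppose □p→◇p is valid. At any x set V(p)=W. Then □p at x, so ◇p at x, so x has a successor.

Yes — defined by □p → ◇p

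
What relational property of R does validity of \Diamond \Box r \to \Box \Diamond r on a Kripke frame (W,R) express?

convergence

Suppose ◇□r→□◇r is valid. Take Rxy, Rxz and set V(r)={w : Ryw}. Then □r at y so ◇□r at x, so □◇r at x, so ◇r at z, giving w with Rzw and Ryw.
Conversely, on a frame with convergence the schema holds at every world under every valuation.
Frame condition: \forall x \forall y \forall z (Rxy \wedge Rxz \to \exists w (Ryw \wedge Rzw)).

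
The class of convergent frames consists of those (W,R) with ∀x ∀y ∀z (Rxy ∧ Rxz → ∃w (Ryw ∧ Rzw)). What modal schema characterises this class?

◇□ψ → □◇ψ

This is convergence; the standard corresponding axiom is .2: ◇□ψ → □◇ψ.
Suppose ◇□ψ→□◇ψ is valid. Take Rxy, Rxz and set V(ψ)={w : Ryw}. Then □ψ at y so ◇□ψ at x, so □◇ψ at x, so ◇ψ at z, giving w with Rzw and Ryw.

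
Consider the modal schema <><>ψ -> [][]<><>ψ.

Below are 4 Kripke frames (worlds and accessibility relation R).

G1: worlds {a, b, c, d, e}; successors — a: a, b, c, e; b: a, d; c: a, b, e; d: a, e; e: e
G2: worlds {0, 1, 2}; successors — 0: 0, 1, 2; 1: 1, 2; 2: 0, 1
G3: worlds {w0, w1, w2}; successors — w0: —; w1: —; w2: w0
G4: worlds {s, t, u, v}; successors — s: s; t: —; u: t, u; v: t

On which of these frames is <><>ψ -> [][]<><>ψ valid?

G2, G3

The schema corresponds to a generalized confluence (Geach) condition: forall x forall y forall z ((x R^2 y & x R^2 z) -> exists w (y = w & z R^2 w)).
G1: fails — aR²a, aR²e but no w with a=w and eR²w.
G2: ✓.
G3: ✓.
G4: fails — uR²t, uR²t but no w with t=w and tR²w.
Valid on: G2, G3.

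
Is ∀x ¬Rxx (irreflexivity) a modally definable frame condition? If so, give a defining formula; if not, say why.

Modal frame validity is preserved under surjective bounded morphisms.
The 3-cycle (worlds w0,w1,w2 with w0→w1→w2→w0) is irreflexive, and the map sending every world to a single reflexive point • is a surjective bounded morphism (forth: every edge maps to (•,•); back: every world has a successor). So any modal formula valid on the 3-cycle is also valid on the reflexive point, which is not irreflexive.
So the class is not modally definable.

No — not modally definable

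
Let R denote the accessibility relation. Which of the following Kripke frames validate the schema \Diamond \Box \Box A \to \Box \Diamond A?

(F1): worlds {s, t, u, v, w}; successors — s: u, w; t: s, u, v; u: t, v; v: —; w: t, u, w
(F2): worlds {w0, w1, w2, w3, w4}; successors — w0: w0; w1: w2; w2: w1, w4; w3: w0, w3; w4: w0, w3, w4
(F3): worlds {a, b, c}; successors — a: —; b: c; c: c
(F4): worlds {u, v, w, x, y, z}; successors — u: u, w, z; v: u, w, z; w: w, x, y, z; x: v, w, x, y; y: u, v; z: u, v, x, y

The schema corresponds to a generalized confluence (Geach) condition: \forall x \forall y \forall z ((xRy \wedge xRz) \to \exists w (y R^2 w \wedge zRw)).
(F1): fails — tRs, tRv but no w* with sR²w* and vRw*.
(F2): fails — w2Rw1, w2Rw1 but no w with w1R²w and w1Rw.
(F3): condition met.
(F4): condition met.

(F3), (F4)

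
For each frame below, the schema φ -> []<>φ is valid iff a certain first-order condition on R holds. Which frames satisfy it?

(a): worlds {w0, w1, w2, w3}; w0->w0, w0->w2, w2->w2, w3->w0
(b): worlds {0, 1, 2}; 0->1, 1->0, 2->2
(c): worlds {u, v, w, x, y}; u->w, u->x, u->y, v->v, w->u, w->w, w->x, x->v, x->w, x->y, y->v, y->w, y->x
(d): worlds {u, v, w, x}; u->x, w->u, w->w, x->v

Frame correspondent (Sahlqvist): forall x forall y (Rxy -> Ryx) — i.e. symmetry.
(a): fails — Rw0w2 but not Rw2w0.
(b): ✓.
(c): fails — Rux but not Rxu.
(d): fails — Rwu but not Ruw.

(b)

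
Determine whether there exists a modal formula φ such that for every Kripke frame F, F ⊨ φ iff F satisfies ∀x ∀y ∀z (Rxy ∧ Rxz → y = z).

Yes, by ◇r → □r

This is a Sahlqvist condition; the CD axiom ◇r → □r defines it.
Suppose ◇r→□r is valid. Take Rxy, Rxz and set V(r)={y}. Then ◇r at x, so □r at x, so r at z, i.e. z=y.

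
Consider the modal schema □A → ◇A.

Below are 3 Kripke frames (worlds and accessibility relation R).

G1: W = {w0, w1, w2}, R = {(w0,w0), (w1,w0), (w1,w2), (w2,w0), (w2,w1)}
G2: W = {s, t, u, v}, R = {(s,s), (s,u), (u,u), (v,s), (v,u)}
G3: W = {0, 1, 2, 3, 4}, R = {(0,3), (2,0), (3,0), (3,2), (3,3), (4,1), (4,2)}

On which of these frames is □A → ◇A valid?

This is the axiom for seriality; its first-order frame correspondent is ∀x ∃y Rxy.
G1: satisfies the condition.
G2: fails — world t has no successor.
G3: fails — world 1 has no successor.
Valid on: G1.

G1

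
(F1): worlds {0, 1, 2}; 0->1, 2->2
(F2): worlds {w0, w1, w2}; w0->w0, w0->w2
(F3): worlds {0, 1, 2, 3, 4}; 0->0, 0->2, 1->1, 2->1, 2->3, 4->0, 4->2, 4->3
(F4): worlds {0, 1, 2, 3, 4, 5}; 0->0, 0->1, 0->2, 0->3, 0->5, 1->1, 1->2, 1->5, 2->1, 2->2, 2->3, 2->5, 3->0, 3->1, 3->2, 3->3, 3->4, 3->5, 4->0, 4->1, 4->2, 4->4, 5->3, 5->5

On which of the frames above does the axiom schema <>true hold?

(F4)

The schema corresponds to seriality: forall x exists y Rxy.
(F1): fails — world 1 has no successor.
(F2): fails — world w1 has no successor.
(F3): fails — world 3 has no successor.
(F4): satisfies the condition.
Valid on: (F4).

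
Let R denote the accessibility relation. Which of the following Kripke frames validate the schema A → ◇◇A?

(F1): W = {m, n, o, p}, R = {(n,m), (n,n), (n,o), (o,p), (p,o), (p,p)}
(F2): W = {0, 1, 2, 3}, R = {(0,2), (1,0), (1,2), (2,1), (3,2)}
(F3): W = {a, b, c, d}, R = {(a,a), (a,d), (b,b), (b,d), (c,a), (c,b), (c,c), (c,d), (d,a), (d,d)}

This is the axiom for a generalized confluence (Geach) condition; its first-order frame correspondent is ∀x ∃w (x = w ∧ xR²w).
(F1): fails — at m but no w with m=w and mR²w.
(F2): fails — at 0 but no w with 0=w and 0R²w.
(F3): ✓.

(F3)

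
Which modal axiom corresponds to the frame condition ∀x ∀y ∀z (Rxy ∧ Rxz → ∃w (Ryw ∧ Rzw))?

◇□ψ → □◇ψ

This is convergence; the standard corresponding axiom is .2: ◇□ψ → □◇ψ.
Suppose ◇□ψ→□◇ψ is valid. Take Rxy, Rxz and set V(ψ)={w : Ryw}. Then □ψ at y so ◇□ψ at x, so □◇ψ at x, so ◇ψ at z, giving w with Rzw and Ryw.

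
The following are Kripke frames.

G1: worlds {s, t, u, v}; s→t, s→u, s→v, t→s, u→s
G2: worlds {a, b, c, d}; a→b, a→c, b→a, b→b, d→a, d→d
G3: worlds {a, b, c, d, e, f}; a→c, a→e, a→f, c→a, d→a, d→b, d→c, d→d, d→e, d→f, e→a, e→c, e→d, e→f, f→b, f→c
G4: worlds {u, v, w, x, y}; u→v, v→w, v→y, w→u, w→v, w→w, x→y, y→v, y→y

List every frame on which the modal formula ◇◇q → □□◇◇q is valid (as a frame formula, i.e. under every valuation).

This is the axiom for a generalized confluence (Geach) condition; its first-order frame correspondent is ∀x ∀y ∀z ((xR²y ∧ xR²z) → ∃w (y = w ∧ zR²w)).
G1: fails — tR²t, tR²v but no w with t=w and vR²w.
G2: fails — bR²a, bR²c but no w with a=w and cR²w.
G3: fails — aR²a, aR²b but no w with a=w and bR²w.
G4: fails — vR²u, vR²u but no t with u=t and uR²t.

none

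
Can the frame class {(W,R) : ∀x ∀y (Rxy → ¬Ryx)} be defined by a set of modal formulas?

Any modally definable frame class is closed under surjective bounded morphisms.
The 3-cycle (worlds s,t,u with s→t→u→s) is asymmetric. Mapping every world to a single reflexive point • is a surjective bounded morphism, and the reflexive point is not asymmetric (R•• but asymmetry requires ¬R••).
So no modal formula (or set of formulas) defines exactly the asymmetric frames.

No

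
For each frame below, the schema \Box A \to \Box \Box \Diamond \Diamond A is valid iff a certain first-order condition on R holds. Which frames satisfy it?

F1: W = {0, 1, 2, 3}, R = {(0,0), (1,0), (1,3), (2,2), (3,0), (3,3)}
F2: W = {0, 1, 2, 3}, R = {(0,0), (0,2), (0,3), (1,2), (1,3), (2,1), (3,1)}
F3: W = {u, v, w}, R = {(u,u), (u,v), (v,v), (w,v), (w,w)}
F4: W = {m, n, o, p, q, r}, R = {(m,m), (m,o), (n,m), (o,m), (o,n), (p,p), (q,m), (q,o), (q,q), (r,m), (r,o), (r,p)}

The schema corresponds to a generalized confluence (Geach) condition: \forall x \forall z (x R^2 z \to \exists w (xRw \wedge z R^2 w)).
F1: condition met.
F2: fails — 0R²1 but no w with 0Rw and 1R²w.
F3: condition met.
F4: condition met.

F1, F3, F4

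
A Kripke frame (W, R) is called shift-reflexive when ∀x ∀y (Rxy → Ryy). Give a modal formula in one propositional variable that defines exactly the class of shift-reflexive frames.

The condition is shift-reflexivity. The T□ schema □(□p → p) defines it.
Suppose □(□p→p) is valid. Take Rxy and set V(p)={w : Ryw}. Then at y, □p holds; since □(□p→p) at x, □p→p at y, so p at y, i.e. Ryy.

□(□p → p)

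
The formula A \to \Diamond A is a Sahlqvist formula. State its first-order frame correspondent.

reflexivity: \forall x Rxx

Equivalently (dual form): □A → A.
Suppose □A→A is valid. At any x set V(A)={w : Rxw}. Then □A holds at x, so A holds at x, i.e. Rxx.
Conversely, any frame satisfying \forall x Rxx validates the schema.
Frame condition: \forall x Rxx.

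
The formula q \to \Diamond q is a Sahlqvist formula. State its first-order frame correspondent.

reflexivity

Equivalently (dual form): □q → q.
Suppose □q→q is valid. At any x set V(q)={w : Rxw}. Then □q holds at x, so q holds at x, i.e. Rxx.
Conversely, any frame satisfying \forall x Rxx validates the schema.
So the correspondent is reflexivity.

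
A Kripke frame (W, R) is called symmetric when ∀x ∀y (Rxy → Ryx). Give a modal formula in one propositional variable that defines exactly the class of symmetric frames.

p → □◇p

The condition is symmetry. The B schema p → □◇p defines it.
Suppose p→□◇p is valid. Take Rxy and set V(p)={x}. Then p at x, so □◇p at x, so ◇p at y, so some z with Ryz has p; z=x, i.e. Ryx.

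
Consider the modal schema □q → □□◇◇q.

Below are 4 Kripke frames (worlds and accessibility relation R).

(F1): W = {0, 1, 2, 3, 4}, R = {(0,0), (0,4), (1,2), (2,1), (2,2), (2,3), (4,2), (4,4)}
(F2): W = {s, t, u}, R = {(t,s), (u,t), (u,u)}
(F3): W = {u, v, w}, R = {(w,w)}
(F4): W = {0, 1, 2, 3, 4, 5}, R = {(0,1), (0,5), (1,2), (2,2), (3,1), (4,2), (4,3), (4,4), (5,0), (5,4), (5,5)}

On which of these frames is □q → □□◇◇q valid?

(F3)

This is the axiom for a generalized confluence (Geach) condition; its first-order frame correspondent is ∀x ∀z (xR²z → ∃w (xRw ∧ zR²w)).
(F1): fails — 0R²2 but no w with 0Rw and 2R²w.
(F2): fails — uR²s but no w with uRw and sR²w.
(F3): holds.
(F4): fails — 0R²2 but no w with 0Rw and 2R²w.
Valid on: (F3).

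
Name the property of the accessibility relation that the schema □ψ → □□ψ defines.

This is the 4 axiom.
It corresponds to transitivity: ∀x ∀y ∀z (Rxy ∧ Ryz → Rxz).

transitivity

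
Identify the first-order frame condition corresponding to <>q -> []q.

partial functionality: forall x forall y forall z (Rxy & Rxz -> y = z)

Suppose ◇q→□q is valid. Take Rxy, Rxz and set V(q)={y}. Then ◇q at x, so □q at x, so q at z, i.e. z=y.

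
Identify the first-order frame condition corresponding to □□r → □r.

Suppose □□r→□r is valid. Take Rxy and set V(r)={w : xR²w}. Then □□r at x, so □r at x, so r at y, i.e. ∃z(Rxz∧Rzy).
Conversely, on a frame with density the schema holds at every world under every valuation.
Frame condition: ∀x ∀y (Rxy → ∃z (Rxz ∧ Rzy)).

density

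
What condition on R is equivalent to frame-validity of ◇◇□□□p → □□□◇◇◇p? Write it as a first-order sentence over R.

∀x ∀y ∀z ((xR²y ∧ xR³z) → ∃w (yR³w ∧ zR³w))

This is a Sahlqvist (Geach-type) schema ◇^2□^3p → □^3◇^3p.
First-order correspondent: ∀x ∀y ∀z ((xR²y ∧ xR³z) → ∃w (yR³w ∧ zR³w)).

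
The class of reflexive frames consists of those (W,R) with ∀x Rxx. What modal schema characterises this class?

□r → r

This is reflexivity; the standard corresponding axiom is T: □r → r.
Suppose □r→r is valid. At any x set V(r)={w : Rxw}. Then □r holds at x, so r holds at x, i.e. Rxx.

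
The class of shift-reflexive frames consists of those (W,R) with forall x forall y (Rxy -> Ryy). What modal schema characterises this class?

□(□ψ → ψ)

The condition is shift-reflexivity. The T□ schema □(□ψ → ψ) defines it.
Suppose □(□ψ→ψ) is valid. Take Rxy and set V(ψ)={w : Ryw}. Then at y, □ψ holds; since □(□ψ→ψ) at x, □ψ→ψ at y, so ψ at y, i.e. Ryy.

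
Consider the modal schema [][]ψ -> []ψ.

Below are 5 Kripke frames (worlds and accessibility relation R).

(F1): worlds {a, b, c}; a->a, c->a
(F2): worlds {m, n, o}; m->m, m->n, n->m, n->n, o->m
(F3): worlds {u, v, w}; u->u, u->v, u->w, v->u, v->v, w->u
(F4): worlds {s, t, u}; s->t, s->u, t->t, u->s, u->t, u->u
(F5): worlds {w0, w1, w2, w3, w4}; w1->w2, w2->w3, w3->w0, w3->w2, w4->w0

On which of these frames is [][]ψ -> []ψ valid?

This is the axiom for density; its first-order frame correspondent is forall x forall y (Rxy -> exists z (Rxz & Rzy)).
(F1): holds.
(F2): holds.
(F3): holds.
(F4): holds.
(F5): fails — Rw1w2 but no z with Rw1z and Rzw2.

(F1), (F2), (F3), (F4)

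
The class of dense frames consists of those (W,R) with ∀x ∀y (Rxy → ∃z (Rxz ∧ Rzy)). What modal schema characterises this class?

□□p → □p

A defining formula is □□p → □p (the C4 axiom).
Suppose □□p→□p is valid. Take Rxy and set V(p)={w : xR²w}. Then □□p at x, so □p at x, so p at y, i.e. ∃z(Rxz∧Rzy).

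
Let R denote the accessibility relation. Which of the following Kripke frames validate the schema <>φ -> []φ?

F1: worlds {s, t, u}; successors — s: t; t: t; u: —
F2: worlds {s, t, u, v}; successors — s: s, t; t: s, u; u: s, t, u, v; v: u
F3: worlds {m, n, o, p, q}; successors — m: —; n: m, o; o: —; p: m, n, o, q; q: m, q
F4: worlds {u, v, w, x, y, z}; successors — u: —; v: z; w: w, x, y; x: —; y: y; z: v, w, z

The schema corresponds to partial functionality: forall x forall y forall z (Rxy & Rxz -> y = z).
F1: satisfies the condition.
F2: fails — s sees both s and t.
F3: fails — n sees both m and o.
F4: fails — w sees both w and x.

F1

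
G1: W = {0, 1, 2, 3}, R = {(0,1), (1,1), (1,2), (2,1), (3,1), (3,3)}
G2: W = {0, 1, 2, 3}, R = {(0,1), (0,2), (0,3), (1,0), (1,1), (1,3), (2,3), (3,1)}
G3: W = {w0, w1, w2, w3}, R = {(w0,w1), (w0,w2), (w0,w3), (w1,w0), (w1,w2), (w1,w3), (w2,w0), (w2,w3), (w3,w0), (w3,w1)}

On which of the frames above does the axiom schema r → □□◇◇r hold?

G2, G3

The schema corresponds to a generalized confluence (Geach) condition: ∀x ∀z (xR²z → ∃w (x = w ∧ zR²w)).
G1: fails — 0R²1 but no w with 0=w and 1R²w.
G2: satisfies the condition.
G3: satisfies the condition.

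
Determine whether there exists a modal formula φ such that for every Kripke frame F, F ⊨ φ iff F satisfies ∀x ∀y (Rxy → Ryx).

The condition is symmetry. A defining modal formula is r → □◇r.
Suppose r→□◇r is valid. Take Rxy and set V(r)={x}. Then r at x, so □◇r at x, so ◇r at y, so some z with Ryz has r; z=x, i.e. Ryx.

Yes — defined by r → □◇r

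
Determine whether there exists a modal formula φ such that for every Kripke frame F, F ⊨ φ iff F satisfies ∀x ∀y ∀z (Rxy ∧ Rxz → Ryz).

Yes: it is the Euclidean property, defined by the 5 schema ◇p → □◇p.
Suppose ◇p→□◇p is valid. Take Rxy, Rxz and set V(p)={y}. Then ◇p at x, so □◇p at x, so ◇p at z, so some w with Rzw has p; w=y, i.e. Rzy. By symmetry of the argument, Ryz.

Definable; ◇p → □◇p defines it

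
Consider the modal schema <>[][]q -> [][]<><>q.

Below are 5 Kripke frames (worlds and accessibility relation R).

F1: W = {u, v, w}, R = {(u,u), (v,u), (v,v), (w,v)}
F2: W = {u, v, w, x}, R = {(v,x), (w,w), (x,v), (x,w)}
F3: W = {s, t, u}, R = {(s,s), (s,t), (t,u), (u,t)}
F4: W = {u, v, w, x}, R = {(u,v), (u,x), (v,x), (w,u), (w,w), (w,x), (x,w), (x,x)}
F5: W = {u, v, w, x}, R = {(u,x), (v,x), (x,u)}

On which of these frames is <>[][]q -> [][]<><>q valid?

This is the axiom for a generalized confluence (Geach) condition; its first-order frame correspondent is forall x forall y forall z ((xRy & x R^2 z) -> exists w (y R^2 w & z R^2 w)).
F1: satisfies the condition.
F2: satisfies the condition.
F3: fails — sRt, sR²u but no w with tR²w and uR²w.
F4: satisfies the condition.
F5: fails — uRx, uR²u but no t with xR²t and uR²t.
Valid on: F1, F2, F4.

F1, F2, F4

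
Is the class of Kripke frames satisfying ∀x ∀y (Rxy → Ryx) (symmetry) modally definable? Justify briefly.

Yes: it is symmetry, defined by the B schema q → □◇q.
Suppose q→□◇q is valid. Take Rxy and set V(q)={x}. Then q at x, so □◇q at x, so ◇q at y, so some z with Ryz has q; z=x, i.e. Ryx.

Definable; q → □◇q defines it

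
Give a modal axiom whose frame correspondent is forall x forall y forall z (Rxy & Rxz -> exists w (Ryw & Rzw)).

◇□r → □◇r

A defining formula is ◇□r → □◇r (the .2 axiom).
Suppose ◇□r→□◇r is valid. Take Rxy, Rxz and set V(r)={w : Ryw}. Then □r at y so ◇□r at x, so □◇r at x, so ◇r at z, giving w with Rzw and Ryw.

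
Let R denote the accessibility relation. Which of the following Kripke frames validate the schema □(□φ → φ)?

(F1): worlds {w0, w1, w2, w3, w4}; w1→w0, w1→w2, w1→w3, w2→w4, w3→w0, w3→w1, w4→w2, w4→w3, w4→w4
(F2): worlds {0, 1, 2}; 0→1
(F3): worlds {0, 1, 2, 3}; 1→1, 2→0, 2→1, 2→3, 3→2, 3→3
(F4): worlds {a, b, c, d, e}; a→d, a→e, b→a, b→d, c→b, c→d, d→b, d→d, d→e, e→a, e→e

none

The schema corresponds to shift-reflexivity: ∀x ∀y (Rxy → Ryy).
(F1): fails — Rw1w2 but not Rw2w2.
(F2): fails — R01 but not R11.
(F3): fails — R32 but not R22.
(F4): fails — Rea but not Raa.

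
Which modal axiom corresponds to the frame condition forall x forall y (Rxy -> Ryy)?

The condition is shift-reflexivity. The T□ schema □(□r → r) defines it.
Suppose □(□r→r) is valid. Take Rxy and set V(r)={w : Ryw}. Then at y, □r holds; since □(□r→r) at x, □r→r at y, so r at y, i.e. Ryy.

□(□r → r)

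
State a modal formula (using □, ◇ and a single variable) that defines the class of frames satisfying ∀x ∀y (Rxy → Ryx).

This is symmetry; the standard corresponding axiom is B: q → □◇q.
Suppose q→□◇q is valid. Take Rxy and set V(q)={x}. Then q at x, so □◇q at x, so ◇q at y, so some z with Ryz has q; z=x, i.e. Ryx.

q → □◇q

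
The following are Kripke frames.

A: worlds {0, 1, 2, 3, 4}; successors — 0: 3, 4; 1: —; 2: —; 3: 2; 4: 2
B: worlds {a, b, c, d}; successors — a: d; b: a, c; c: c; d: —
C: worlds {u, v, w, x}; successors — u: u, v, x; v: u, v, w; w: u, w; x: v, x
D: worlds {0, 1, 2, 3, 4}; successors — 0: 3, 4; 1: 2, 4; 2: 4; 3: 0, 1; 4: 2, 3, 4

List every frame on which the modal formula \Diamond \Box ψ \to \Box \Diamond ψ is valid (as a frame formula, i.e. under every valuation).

C

This is the axiom for convergence; its first-order frame correspondent is \forall x \forall y \forall z (Rxy \wedge Rxz \to \exists w (Ryw \wedge Rzw)).
A: fails — R32 and R32 but 2 and 2 have no common successor.
B: fails — Rad and Rad but d and d have no common successor.
C: holds.
D: fails — R04 and R03 but 4 and 3 have no common successor.
Valid on: C.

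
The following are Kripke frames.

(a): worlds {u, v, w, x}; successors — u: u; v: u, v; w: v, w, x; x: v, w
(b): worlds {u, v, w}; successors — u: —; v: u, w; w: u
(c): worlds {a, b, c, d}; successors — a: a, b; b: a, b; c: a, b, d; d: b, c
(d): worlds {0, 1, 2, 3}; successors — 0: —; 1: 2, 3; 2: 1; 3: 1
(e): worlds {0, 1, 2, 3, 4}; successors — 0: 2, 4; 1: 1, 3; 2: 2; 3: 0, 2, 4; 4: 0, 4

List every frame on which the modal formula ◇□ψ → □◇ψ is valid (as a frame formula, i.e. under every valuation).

This is the axiom for convergence; its first-order frame correspondent is ∀x ∀y ∀z (Rxy ∧ Rxz → ∃w (Ryw ∧ Rzw)).
(a): holds.
(b): fails — Rvu and Rvu but u and u have no common successor.
(c): holds.
(d): holds.
(e): fails — R02 and R04 but 2 and 4 have no common successor.

(a), (c), (d)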